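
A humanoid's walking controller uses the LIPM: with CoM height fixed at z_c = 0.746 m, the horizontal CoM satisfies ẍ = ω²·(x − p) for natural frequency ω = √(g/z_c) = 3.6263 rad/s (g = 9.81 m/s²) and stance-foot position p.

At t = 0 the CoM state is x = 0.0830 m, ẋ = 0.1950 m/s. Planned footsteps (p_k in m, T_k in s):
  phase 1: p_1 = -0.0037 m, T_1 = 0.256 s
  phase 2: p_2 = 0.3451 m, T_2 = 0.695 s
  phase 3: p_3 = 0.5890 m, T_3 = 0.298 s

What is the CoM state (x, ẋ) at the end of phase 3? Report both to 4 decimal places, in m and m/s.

x = 0.3053, ẋ = -0.6954

phase 1: p=-0.0037, T=0.256, ωT=0.928333, cosh=1.462750, sinh=1.067538; start (x,ẋ)=(0.083000, 0.195000) → end (x,ẋ)=(0.180526, 0.620870)
phase 2: p=0.3451, T=0.695, ωT=2.520278, cosh=6.256248, sinh=6.175811; start (x,ẋ)=(0.180526, 0.620870) → end (x,ẋ)=(0.372864, 0.198626)
phase 3: p=0.5890, T=0.298, ωT=1.080637, cosh=1.642968, sinh=1.303589; start (x,ẋ)=(0.372864, 0.198626) → end (x,ẋ)=(0.305298, -0.695383)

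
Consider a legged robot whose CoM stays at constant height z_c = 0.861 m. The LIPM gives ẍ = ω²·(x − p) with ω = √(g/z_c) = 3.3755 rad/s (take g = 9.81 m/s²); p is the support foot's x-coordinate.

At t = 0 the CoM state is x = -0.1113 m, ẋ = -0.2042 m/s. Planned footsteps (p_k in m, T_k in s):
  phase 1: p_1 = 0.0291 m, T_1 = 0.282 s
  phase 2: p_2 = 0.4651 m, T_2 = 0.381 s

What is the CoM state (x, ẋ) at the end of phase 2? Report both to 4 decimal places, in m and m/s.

x = -1.3299, ẋ = -5.6234

phase 1: p=0.0291, T=0.282, ωT=0.951891, cosh=1.488307, sinh=1.102297; start (x,ẋ)=(-0.111300, -0.204200) → end (x,ẋ)=(-0.246541, -0.826313)
phase 2: p=0.4651, T=0.381, ωT=1.286066, cosh=1.947439, sinh=1.671083; start (x,ẋ)=(-0.246541, -0.826313) → end (x,ẋ)=(-1.329855, -5.623378)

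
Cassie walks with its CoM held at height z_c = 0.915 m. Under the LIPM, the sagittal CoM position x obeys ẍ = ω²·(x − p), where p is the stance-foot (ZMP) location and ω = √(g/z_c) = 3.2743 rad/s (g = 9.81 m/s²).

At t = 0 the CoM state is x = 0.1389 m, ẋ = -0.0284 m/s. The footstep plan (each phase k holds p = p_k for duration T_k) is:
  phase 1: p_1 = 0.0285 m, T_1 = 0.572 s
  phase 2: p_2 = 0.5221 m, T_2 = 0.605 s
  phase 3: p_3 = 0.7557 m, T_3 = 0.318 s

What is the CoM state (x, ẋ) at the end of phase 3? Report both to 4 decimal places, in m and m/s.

x = 2.1006, ẋ = 4.7495

phase 1: p=0.0285, T=0.572, ωT=1.872900, cosh=3.330407, sinh=3.176730; start (x,ẋ)=(0.138900, -0.028400) → end (x,ẋ)=(0.368623, 1.053749)
phase 2: p=0.5221, T=0.605, ωT=1.980951, cosh=3.693788, sinh=3.555850; start (x,ẋ)=(0.368623, 1.053749) → end (x,ẋ)=(1.099548, 2.105409)
phase 3: p=0.7557, T=0.318, ωT=1.041227, cosh=1.592856, sinh=1.239835; start (x,ẋ)=(1.099548, 2.105409) → end (x,ẋ)=(2.100628, 4.749499)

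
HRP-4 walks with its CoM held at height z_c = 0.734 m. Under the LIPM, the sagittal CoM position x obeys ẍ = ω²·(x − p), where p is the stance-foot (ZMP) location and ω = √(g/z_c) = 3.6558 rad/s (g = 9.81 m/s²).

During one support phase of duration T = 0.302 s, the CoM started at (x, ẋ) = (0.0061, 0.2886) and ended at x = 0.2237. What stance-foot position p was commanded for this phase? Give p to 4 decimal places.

p = -0.1595

ωT = 3.6558·0.302 = 1.104052; cosh(ωT) = 1.673944, sinh(ωT) = 1.342419
x(T) = p + (x₀−p)·cosh(ωT) + (ẋ₀/ω)·sinh(ωT) ⇒ p·(1 − cosh) = x(T) − x₀·cosh − (ẋ₀/ω)·sinh
numerator   = 0.2237 − (0.0061)·1.673944 − (0.2886/3.6558)·1.342419 = 0.107514
denominator = 1 − 1.673944 = -0.673944
p = 0.107514 / -0.673944 = -0.1595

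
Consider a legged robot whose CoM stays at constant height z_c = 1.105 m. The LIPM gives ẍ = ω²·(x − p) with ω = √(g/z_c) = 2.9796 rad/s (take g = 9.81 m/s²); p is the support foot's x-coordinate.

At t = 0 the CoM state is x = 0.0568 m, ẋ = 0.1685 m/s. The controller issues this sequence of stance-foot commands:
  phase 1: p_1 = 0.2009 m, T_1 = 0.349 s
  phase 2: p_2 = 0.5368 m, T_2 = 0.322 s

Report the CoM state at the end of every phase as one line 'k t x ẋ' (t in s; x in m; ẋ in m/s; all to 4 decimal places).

1 0.3490 0.0416 -0.2633
2 0.6710 -0.3027 -2.0371

phase 1: p=0.2009, T=0.349, ωT=1.039880, cosh=1.591188, sinh=1.237691; start (x,ẋ)=(0.056800, 0.168500) → end (x,ẋ)=(0.041603, -0.263300)
phase 2: p=0.5368, T=0.322, ωT=0.959431, cosh=1.496661, sinh=1.113550; start (x,ẋ)=(0.041603, -0.263300) → end (x,ẋ)=(-0.302744, -2.037103)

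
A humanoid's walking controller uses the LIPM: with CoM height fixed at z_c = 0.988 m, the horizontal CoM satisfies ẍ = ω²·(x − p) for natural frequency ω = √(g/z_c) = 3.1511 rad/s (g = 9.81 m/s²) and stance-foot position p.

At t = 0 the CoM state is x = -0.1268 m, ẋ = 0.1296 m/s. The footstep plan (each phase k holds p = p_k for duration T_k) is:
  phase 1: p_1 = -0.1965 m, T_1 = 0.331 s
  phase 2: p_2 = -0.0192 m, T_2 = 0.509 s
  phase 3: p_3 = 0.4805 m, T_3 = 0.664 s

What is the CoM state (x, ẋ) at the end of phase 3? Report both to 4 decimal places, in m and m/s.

x = 1.1872, ẋ = 2.4343

phase 1: p=-0.1965, T=0.331, ωT=1.043014, cosh=1.595074, sinh=1.242683; start (x,ẋ)=(-0.126800, 0.129600) → end (x,ẋ)=(-0.034214, 0.479654)
phase 2: p=-0.0192, T=0.509, ωT=1.603910, cosh=2.586772, sinh=2.385664; start (x,ẋ)=(-0.034214, 0.479654) → end (x,ẋ)=(0.305104, 1.127892)
phase 3: p=0.4805, T=0.664, ωT=2.092330, cosh=4.113589, sinh=3.990189; start (x,ẋ)=(0.305104, 1.127892) → end (x,ẋ)=(1.187226, 2.434346)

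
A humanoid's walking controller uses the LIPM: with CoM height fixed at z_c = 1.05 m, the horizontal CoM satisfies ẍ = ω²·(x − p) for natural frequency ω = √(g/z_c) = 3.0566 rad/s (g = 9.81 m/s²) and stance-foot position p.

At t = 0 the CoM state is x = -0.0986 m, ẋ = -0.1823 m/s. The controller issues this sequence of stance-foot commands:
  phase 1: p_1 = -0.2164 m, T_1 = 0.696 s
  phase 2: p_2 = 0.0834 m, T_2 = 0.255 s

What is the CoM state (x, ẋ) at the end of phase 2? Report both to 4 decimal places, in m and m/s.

phase 1: p=-0.2164, T=0.696, ωT=2.127394, cosh=4.256055, sinh=4.136908; start (x,ẋ)=(-0.098600, -0.182300) → end (x,ẋ)=(0.038232, 0.713687)
phase 2: p=0.0834, T=0.255, ωT=0.779433, cosh=1.319451, sinh=0.860785; start (x,ẋ)=(0.038232, 0.713687) → end (x,ẋ)=(0.224788, 0.822835)

x = 0.2248, ẋ = 0.8228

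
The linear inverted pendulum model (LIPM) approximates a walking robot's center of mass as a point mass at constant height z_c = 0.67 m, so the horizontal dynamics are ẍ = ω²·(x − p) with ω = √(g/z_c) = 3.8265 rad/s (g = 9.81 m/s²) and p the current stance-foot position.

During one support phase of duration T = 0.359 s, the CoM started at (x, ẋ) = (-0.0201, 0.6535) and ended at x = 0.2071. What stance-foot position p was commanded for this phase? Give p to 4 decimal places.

ωT = 3.8265·0.359 = 1.373713; cosh(ωT) = 2.101578, sinh(ωT) = 1.848413
x(T) = p + (x₀−p)·cosh(ωT) + (ẋ₀/ω)·sinh(ωT) ⇒ p·(1 − cosh) = x(T) − x₀·cosh − (ẋ₀/ω)·sinh
numerator   = 0.2071 − (-0.0201)·2.101578 − (0.6535/3.8265)·1.848413 = -0.066335
denominator = 1 − 2.101578 = -1.101578
p = -0.066335 / -1.101578 = 0.0602

p = 0.0602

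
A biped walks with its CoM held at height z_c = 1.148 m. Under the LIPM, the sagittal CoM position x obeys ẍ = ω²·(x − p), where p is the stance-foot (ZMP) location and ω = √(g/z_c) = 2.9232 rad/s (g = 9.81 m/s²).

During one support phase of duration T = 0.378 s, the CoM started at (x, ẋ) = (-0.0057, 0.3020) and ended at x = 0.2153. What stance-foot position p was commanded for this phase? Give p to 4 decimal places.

ωT = 2.9232·0.378 = 1.104970; cosh(ωT) = 1.675177, sinh(ωT) = 1.343956
x(T) = p + (x₀−p)·cosh(ωT) + (ẋ₀/ω)·sinh(ωT) ⇒ p·(1 − cosh) = x(T) − x₀·cosh − (ẋ₀/ω)·sinh
numerator   = 0.2153 − (-0.0057)·1.675177 − (0.3020/2.9232)·1.343956 = 0.086002
denominator = 1 − 1.675177 = -0.675177
p = 0.086002 / -0.675177 = -0.1274

p = -0.1274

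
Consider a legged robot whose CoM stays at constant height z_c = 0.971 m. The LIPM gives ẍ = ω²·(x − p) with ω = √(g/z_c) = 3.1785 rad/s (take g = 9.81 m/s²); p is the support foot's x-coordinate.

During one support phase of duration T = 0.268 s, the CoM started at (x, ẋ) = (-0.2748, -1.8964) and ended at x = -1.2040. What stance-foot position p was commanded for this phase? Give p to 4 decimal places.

ωT = 3.1785·0.268 = 0.851838; cosh(ωT) = 1.385291, sinh(ωT) = 0.958661
x(T) = p + (x₀−p)·cosh(ωT) + (ẋ₀/ω)·sinh(ωT) ⇒ p·(1 − cosh) = x(T) − x₀·cosh − (ẋ₀/ω)·sinh
numerator   = -1.2040 − (-0.2748)·1.385291 − (-1.8964/3.1785)·0.958661 = -0.251353
denominator = 1 − 1.385291 = -0.385291
p = -0.251353 / -0.385291 = 0.6524

p = 0.6524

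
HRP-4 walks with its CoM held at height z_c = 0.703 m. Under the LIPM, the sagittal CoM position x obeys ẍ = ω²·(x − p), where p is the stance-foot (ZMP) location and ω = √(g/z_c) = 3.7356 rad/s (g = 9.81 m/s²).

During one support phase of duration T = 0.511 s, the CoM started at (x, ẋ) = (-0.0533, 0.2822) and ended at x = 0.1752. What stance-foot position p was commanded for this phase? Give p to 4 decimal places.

ωT = 3.7356·0.511 = 1.908892; cosh(ωT) = 3.446926, sinh(ωT) = 3.298682
x(T) = p + (x₀−p)·cosh(ωT) + (ẋ₀/ω)·sinh(ωT) ⇒ p·(1 − cosh) = x(T) − x₀·cosh − (ẋ₀/ω)·sinh
numerator   = 0.1752 − (-0.0533)·3.446926 − (0.2822/3.7356)·3.298682 = 0.109727
denominator = 1 − 3.446926 = -2.446926
p = 0.109727 / -2.446926 = -0.0448

p = -0.0448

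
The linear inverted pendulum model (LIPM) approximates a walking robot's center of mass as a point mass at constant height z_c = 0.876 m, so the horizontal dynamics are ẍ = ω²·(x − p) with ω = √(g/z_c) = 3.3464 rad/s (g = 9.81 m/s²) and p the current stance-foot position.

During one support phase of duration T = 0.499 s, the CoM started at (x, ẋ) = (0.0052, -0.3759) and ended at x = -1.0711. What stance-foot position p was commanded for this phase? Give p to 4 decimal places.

p = 0.4558

ωT = 3.3464·0.499 = 1.669854; cosh(ωT) = 2.749832, sinh(ωT) = 2.561558
x(T) = p + (x₀−p)·cosh(ωT) + (ẋ₀/ω)·sinh(ωT) ⇒ p·(1 − cosh) = x(T) − x₀·cosh − (ẋ₀/ω)·sinh
numerator   = -1.0711 − (0.0052)·2.749832 − (-0.3759/3.3464)·2.561558 = -0.797660
denominator = 1 − 2.749832 = -1.749832
p = -0.797660 / -1.749832 = 0.4558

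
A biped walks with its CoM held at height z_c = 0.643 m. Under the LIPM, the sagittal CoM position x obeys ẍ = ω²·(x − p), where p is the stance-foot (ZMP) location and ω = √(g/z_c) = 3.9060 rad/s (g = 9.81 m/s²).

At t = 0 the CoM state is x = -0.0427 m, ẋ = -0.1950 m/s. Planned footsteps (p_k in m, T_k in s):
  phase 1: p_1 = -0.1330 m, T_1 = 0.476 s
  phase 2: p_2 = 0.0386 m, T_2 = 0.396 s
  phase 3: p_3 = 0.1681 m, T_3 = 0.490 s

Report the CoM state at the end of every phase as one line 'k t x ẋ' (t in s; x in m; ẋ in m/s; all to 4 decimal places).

1 0.4760 0.0075 0.4635
2 0.8720 0.2283 0.8655
3 1.3620 1.1114 3.7776

phase 1: p=-0.1330, T=0.476, ωT=1.859256, cosh=3.287374, sinh=3.131585; start (x,ẋ)=(-0.042700, -0.195000) → end (x,ẋ)=(0.007511, 0.463509)
phase 2: p=0.0386, T=0.396, ωT=1.546776, cosh=2.454619, sinh=2.241686; start (x,ẋ)=(0.007511, 0.463509) → end (x,ẋ)=(0.228300, 0.865524)
phase 3: p=0.1681, T=0.490, ωT=1.913940, cosh=3.463623, sinh=3.316125; start (x,ẋ)=(0.228300, 0.865524) → end (x,ẋ)=(1.111426, 3.777610)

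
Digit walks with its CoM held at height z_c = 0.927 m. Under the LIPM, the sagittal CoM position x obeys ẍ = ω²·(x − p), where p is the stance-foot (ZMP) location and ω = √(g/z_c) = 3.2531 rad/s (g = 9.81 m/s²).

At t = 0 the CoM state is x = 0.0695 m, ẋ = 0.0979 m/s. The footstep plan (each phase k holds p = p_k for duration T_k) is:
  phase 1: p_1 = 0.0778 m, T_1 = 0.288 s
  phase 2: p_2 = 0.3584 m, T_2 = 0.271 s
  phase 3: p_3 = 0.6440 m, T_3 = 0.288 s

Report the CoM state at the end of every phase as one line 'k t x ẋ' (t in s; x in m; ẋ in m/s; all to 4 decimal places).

1 0.2880 0.0981 0.1149
2 0.5590 0.0255 -0.6845
3 0.8470 -0.4936 -3.1806

phase 1: p=0.0778, T=0.288, ωT=0.936893, cosh=1.471941, sinh=1.080098; start (x,ẋ)=(0.069500, 0.097900) → end (x,ẋ)=(0.098088, 0.114940)
phase 2: p=0.3584, T=0.271, ωT=0.881590, cosh=1.414430, sinh=1.000306; start (x,ẋ)=(0.098088, 0.114940) → end (x,ẋ)=(0.025550, -0.684507)
phase 3: p=0.6440, T=0.288, ωT=0.936893, cosh=1.471941, sinh=1.080098; start (x,ẋ)=(0.025550, -0.684507) → end (x,ẋ)=(-0.493593, -3.180582)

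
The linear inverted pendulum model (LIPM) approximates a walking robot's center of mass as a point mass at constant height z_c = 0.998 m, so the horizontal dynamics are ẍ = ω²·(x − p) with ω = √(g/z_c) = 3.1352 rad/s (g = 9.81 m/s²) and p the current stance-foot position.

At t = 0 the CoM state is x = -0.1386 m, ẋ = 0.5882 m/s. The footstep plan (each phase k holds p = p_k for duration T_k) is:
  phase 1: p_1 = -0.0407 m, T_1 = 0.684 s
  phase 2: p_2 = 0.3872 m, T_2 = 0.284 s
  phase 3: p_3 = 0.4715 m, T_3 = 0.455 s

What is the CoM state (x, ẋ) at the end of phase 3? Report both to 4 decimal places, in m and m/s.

x = 1.9776, ẋ = 4.9280

phase 1: p=-0.0407, T=0.684, ωT=2.144477, cosh=4.327351, sinh=4.210222; start (x,ẋ)=(-0.138600, 0.588200) → end (x,ẋ)=(0.325539, 1.253079)
phase 2: p=0.3872, T=0.284, ωT=0.890397, cosh=1.423294, sinh=1.012802; start (x,ẋ)=(0.325539, 1.253079) → end (x,ẋ)=(0.704235, 1.587706)
phase 3: p=0.4715, T=0.455, ωT=1.426516, cosh=2.202155, sinh=1.962011; start (x,ẋ)=(0.704235, 1.587706) → end (x,ẋ)=(1.977607, 4.927999)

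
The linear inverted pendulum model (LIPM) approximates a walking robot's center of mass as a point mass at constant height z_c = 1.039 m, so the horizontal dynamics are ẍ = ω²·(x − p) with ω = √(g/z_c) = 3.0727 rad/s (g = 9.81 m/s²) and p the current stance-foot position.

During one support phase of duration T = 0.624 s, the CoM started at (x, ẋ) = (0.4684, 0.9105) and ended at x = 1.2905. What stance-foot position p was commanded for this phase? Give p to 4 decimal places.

p = 0.5347

ωT = 3.0727·0.624 = 1.917365; cosh(ωT) = 3.475001, sinh(ωT) = 3.328007
x(T) = p + (x₀−p)·cosh(ωT) + (ẋ₀/ω)·sinh(ωT) ⇒ p·(1 − cosh) = x(T) − x₀·cosh − (ẋ₀/ω)·sinh
numerator   = 1.2905 − (0.4684)·3.475001 − (0.9105/3.0727)·3.328007 = -1.323343
denominator = 1 − 3.475001 = -2.475001
p = -1.323343 / -2.475001 = 0.5347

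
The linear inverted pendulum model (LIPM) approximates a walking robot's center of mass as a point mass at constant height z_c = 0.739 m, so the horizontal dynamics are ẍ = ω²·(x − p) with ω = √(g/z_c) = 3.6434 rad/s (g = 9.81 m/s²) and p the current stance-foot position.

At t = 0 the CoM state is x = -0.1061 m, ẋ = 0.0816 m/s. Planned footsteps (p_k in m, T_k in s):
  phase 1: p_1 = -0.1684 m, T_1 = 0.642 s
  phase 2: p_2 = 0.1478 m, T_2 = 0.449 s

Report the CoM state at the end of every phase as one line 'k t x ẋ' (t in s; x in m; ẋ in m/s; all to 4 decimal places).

phase 1: p=-0.1684, T=0.642, ωT=2.339063, cosh=5.233965, sinh=5.137547; start (x,ẋ)=(-0.106100, 0.081600) → end (x,ẋ)=(0.272740, 1.593232)
phase 2: p=0.1478, T=0.449, ωT=1.635887, cosh=2.664394, sinh=2.469614; start (x,ẋ)=(0.272740, 1.593232) → end (x,ẋ)=(1.560633, 5.369180)

1 0.6420 0.2727 1.5932
2 1.0910 1.5606 5.3692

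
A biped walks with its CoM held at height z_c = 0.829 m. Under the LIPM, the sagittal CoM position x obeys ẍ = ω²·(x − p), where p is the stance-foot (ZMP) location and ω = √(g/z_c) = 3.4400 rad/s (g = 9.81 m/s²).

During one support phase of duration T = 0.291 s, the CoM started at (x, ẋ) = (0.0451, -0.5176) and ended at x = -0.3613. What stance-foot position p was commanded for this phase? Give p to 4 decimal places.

p = 0.4664

ωT = 3.4400·0.291 = 1.001040; cosh(ωT) = 1.544304, sinh(ωT) = 1.176807
x(T) = p + (x₀−p)·cosh(ωT) + (ẋ₀/ω)·sinh(ωT) ⇒ p·(1 − cosh) = x(T) − x₀·cosh − (ẋ₀/ω)·sinh
numerator   = -0.3613 − (0.0451)·1.544304 − (-0.5176/3.4400)·1.176807 = -0.253880
denominator = 1 − 1.544304 = -0.544304
p = -0.253880 / -0.544304 = 0.4664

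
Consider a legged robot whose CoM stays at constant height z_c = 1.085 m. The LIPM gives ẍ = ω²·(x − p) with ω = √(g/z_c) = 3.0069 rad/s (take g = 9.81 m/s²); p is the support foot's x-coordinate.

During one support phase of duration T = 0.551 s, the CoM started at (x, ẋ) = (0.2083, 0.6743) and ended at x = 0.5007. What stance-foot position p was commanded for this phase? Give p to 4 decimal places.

p = 0.3679

ωT = 3.0069·0.551 = 1.656802; cosh(ωT) = 2.716633, sinh(ωT) = 2.525885
x(T) = p + (x₀−p)·cosh(ωT) + (ẋ₀/ω)·sinh(ωT) ⇒ p·(1 − cosh) = x(T) − x₀·cosh − (ẋ₀/ω)·sinh
numerator   = 0.5007 − (0.2083)·2.716633 − (0.6743/3.0069)·2.525885 = -0.631607
denominator = 1 − 2.716633 = -1.716633
p = -0.631607 / -1.716633 = 0.3679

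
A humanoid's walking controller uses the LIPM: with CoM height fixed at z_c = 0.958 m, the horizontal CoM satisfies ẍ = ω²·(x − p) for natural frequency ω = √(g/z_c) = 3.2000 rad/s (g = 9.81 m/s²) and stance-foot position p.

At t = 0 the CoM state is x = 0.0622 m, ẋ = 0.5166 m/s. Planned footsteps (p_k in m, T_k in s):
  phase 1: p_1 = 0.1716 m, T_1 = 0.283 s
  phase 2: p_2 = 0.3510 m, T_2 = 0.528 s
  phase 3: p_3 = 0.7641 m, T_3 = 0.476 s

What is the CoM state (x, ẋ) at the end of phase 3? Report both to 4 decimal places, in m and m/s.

phase 1: p=0.1716, T=0.283, ωT=0.905600, cosh=1.438857, sinh=1.034558; start (x,ẋ)=(0.062200, 0.516600) → end (x,ẋ)=(0.181205, 0.381136)
phase 2: p=0.3510, T=0.528, ωT=1.689600, cosh=2.800953, sinh=2.616360; start (x,ẋ)=(0.181205, 0.381136) → end (x,ẋ)=(0.187035, -0.354036)
phase 3: p=0.7641, T=0.476, ωT=1.523200, cosh=2.402446, sinh=2.184433; start (x,ẋ)=(0.187035, -0.354036) → end (x,ẋ)=(-0.863946, -4.884348)

x = -0.8639, ẋ = -4.8843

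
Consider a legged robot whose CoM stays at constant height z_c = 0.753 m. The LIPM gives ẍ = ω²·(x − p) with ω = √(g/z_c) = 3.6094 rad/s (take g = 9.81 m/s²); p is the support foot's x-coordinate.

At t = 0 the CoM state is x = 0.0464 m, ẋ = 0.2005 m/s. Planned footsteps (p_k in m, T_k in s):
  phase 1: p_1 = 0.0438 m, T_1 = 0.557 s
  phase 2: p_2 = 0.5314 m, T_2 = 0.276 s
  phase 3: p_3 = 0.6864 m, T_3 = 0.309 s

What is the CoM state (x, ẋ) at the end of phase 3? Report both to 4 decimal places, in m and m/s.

x = 0.1740, ẋ = -1.4500

phase 1: p=0.0438, T=0.557, ωT=2.010436, cosh=3.800250, sinh=3.666320; start (x,ẋ)=(0.046400, 0.200500) → end (x,ẋ)=(0.257343, 0.796357)
phase 2: p=0.5314, T=0.276, ωT=0.996194, cosh=1.538619, sinh=1.169337; start (x,ẋ)=(0.257343, 0.796357) → end (x,ẋ)=(0.367725, 0.068601)
phase 3: p=0.6864, T=0.309, ωT=1.115305, cosh=1.689156, sinh=1.361341; start (x,ẋ)=(0.367725, 0.068601) → end (x,ẋ)=(0.173983, -1.449969)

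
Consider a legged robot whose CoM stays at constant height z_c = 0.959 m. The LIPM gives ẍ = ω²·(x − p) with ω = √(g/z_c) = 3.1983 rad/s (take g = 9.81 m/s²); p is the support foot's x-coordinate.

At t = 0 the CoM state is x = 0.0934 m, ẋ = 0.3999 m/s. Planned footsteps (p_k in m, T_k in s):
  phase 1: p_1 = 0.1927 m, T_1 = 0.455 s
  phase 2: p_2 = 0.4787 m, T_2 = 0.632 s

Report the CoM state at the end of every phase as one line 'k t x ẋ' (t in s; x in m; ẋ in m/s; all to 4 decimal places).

1 0.4550 0.2217 0.2601
2 1.0870 -0.2069 -2.0493

phase 1: p=0.1927, T=0.455, ωT=1.455227, cosh=2.259401, sinh=2.026053; start (x,ẋ)=(0.093400, 0.399900) → end (x,ẋ)=(0.221669, 0.260078)
phase 2: p=0.4787, T=0.632, ωT=2.021326, cosh=3.840402, sinh=3.707922; start (x,ẋ)=(0.221669, 0.260078) → end (x,ẋ)=(-0.206882, -2.049335)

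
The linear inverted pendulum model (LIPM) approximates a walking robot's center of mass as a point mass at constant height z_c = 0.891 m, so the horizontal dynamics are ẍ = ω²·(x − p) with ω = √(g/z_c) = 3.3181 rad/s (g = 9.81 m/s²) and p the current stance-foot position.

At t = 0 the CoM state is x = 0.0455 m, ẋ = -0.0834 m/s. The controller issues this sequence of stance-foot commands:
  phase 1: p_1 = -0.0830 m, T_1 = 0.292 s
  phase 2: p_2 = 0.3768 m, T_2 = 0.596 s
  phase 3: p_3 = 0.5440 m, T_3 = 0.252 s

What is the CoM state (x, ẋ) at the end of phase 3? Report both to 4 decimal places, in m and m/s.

x = -1.2596, ẋ = -5.6643

phase 1: p=-0.0830, T=0.292, ωT=0.968885, cosh=1.507256, sinh=1.127750; start (x,ẋ)=(0.045500, -0.083400) → end (x,ẋ)=(0.082337, 0.355140)
phase 2: p=0.3768, T=0.596, ωT=1.977588, cosh=3.681847, sinh=3.543444; start (x,ẋ)=(0.082337, 0.355140) → end (x,ẋ)=(-0.328111, -2.154584)
phase 3: p=0.5440, T=0.252, ωT=0.836161, cosh=1.370431, sinh=0.937060; start (x,ẋ)=(-0.328111, -2.154584) → end (x,ẋ)=(-1.259641, -5.664328)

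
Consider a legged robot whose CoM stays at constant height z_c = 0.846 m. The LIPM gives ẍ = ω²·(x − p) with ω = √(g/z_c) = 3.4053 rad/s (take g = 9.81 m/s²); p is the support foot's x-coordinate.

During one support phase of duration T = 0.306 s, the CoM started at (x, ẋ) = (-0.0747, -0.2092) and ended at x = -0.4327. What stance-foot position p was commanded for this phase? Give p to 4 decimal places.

p = 0.3998

ωT = 3.4053·0.306 = 1.042022; cosh(ωT) = 1.593842, sinh(ωT) = 1.241101
x(T) = p + (x₀−p)·cosh(ωT) + (ẋ₀/ω)·sinh(ωT) ⇒ p·(1 − cosh) = x(T) − x₀·cosh − (ẋ₀/ω)·sinh
numerator   = -0.4327 − (-0.0747)·1.593842 − (-0.2092/3.4053)·1.241101 = -0.237395
denominator = 1 − 1.593842 = -0.593842
p = -0.237395 / -0.593842 = 0.3998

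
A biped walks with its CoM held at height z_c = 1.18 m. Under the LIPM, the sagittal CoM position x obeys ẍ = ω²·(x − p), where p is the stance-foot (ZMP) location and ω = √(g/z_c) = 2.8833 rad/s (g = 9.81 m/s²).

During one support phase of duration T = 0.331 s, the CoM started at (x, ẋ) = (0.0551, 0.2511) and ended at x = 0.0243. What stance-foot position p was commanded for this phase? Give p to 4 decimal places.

p = 0.3140

ωT = 2.8833·0.331 = 0.954372; cosh(ωT) = 1.491047, sinh(ωT) = 1.105993
x(T) = p + (x₀−p)·cosh(ωT) + (ẋ₀/ω)·sinh(ωT) ⇒ p·(1 − cosh) = x(T) − x₀·cosh − (ẋ₀/ω)·sinh
numerator   = 0.0243 − (0.0551)·1.491047 − (0.2511/2.8833)·1.105993 = -0.154175
denominator = 1 − 1.491047 = -0.491047
p = -0.154175 / -0.491047 = 0.3140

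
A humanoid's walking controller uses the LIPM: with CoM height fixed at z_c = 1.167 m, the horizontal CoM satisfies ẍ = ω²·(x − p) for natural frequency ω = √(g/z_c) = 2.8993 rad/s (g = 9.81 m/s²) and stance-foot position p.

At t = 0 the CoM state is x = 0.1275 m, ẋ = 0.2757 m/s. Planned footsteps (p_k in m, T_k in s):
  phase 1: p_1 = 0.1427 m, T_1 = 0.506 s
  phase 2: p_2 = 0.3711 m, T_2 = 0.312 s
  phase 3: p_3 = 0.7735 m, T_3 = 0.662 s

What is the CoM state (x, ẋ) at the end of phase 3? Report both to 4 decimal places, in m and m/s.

x = 0.3591, ẋ = -0.9867

phase 1: p=0.1427, T=0.506, ωT=1.467046, cosh=2.283506, sinh=2.052900; start (x,ẋ)=(0.127500, 0.275700) → end (x,ẋ)=(0.303205, 0.539093)
phase 2: p=0.3711, T=0.312, ωT=0.904582, cosh=1.437805, sinh=1.033093; start (x,ẋ)=(0.303205, 0.539093) → end (x,ẋ)=(0.465572, 0.571747)
phase 3: p=0.7735, T=0.662, ωT=1.919337, cosh=3.481570, sinh=3.334865; start (x,ẋ)=(0.465572, 0.571747) → end (x,ẋ)=(0.359070, -0.986706)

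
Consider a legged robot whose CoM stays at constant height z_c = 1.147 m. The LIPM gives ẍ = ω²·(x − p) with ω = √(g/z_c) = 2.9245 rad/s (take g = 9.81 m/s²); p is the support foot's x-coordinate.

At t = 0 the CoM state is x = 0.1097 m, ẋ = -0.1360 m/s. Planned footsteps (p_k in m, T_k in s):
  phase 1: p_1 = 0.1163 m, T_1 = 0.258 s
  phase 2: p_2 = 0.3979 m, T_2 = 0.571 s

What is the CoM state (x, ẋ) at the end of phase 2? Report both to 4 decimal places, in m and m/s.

phase 1: p=0.1163, T=0.258, ωT=0.754521, cosh=1.298414, sinh=0.828178; start (x,ẋ)=(0.109700, -0.136000) → end (x,ẋ)=(0.069217, -0.192570)
phase 2: p=0.3979, T=0.571, ωT=1.669890, cosh=2.749924, sinh=2.561656; start (x,ẋ)=(0.069217, -0.192570) → end (x,ẋ)=(-0.674630, -2.991901)

x = -0.6746, ẋ = -2.9919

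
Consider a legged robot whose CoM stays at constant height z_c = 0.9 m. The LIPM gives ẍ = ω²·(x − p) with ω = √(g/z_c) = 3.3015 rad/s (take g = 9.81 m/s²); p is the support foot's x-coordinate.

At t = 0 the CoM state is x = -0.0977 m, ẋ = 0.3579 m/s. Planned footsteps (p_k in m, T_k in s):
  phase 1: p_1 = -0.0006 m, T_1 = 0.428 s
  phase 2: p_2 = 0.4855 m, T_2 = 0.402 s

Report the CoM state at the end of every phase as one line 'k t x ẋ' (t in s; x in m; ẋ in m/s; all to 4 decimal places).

1 0.4280 -0.0024 0.1592
2 0.8300 -0.4144 -2.5017

phase 1: p=-0.0006, T=0.428, ωT=1.413042, cosh=2.175918, sinh=1.932516; start (x,ẋ)=(-0.097700, 0.357900) → end (x,ẋ)=(-0.002387, 0.159243)
phase 2: p=0.4855, T=0.402, ωT=1.327203, cosh=2.017850, sinh=1.752632; start (x,ẋ)=(-0.002387, 0.159243) → end (x,ẋ)=(-0.414446, -2.501737)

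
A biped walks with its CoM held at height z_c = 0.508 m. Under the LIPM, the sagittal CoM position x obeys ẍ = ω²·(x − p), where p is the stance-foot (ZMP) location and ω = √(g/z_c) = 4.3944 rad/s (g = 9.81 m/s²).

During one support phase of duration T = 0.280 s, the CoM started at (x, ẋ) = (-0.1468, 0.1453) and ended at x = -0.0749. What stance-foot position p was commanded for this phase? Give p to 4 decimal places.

ωT = 4.3944·0.280 = 1.230432; cosh(ωT) = 1.857437, sinh(ωT) = 1.565271
x(T) = p + (x₀−p)·cosh(ωT) + (ẋ₀/ω)·sinh(ωT) ⇒ p·(1 − cosh) = x(T) − x₀·cosh − (ẋ₀/ω)·sinh
numerator   = -0.0749 − (-0.1468)·1.857437 − (0.1453/4.3944)·1.565271 = 0.146016
denominator = 1 − 1.857437 = -0.857437
p = 0.146016 / -0.857437 = -0.1703

p = -0.1703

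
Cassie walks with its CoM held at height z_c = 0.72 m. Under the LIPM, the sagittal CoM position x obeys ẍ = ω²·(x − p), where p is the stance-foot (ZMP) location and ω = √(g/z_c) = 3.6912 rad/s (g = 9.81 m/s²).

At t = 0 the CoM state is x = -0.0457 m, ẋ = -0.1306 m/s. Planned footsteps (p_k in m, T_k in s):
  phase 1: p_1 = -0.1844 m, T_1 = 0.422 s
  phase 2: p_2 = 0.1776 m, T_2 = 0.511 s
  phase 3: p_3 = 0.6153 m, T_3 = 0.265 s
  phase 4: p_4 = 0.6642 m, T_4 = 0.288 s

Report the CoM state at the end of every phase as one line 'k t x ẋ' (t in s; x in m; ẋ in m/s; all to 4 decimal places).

1 0.4220 0.0792 0.8377
2 0.9330 0.5767 1.6554
3 1.1980 1.0688 2.3501
4 1.4860 2.1315 5.7121

phase 1: p=-0.1844, T=0.422, ωT=1.557686, cosh=2.479223, sinh=2.268601; start (x,ẋ)=(-0.045700, -0.130600) → end (x,ẋ)=(0.079202, 0.837668)
phase 2: p=0.1776, T=0.511, ωT=1.886203, cosh=3.372965, sinh=3.221319; start (x,ẋ)=(0.079202, 0.837668) → end (x,ẋ)=(0.576741, 1.655418)
phase 3: p=0.6153, T=0.265, ωT=0.978168, cosh=1.517789, sinh=1.141790; start (x,ẋ)=(0.576741, 1.655418) → end (x,ẋ)=(1.068842, 2.350067)
phase 4: p=0.6642, T=0.288, ωT=1.063066, cosh=1.620314, sinh=1.274919; start (x,ẋ)=(1.068842, 2.350067) → end (x,ẋ)=(2.131547, 5.712084)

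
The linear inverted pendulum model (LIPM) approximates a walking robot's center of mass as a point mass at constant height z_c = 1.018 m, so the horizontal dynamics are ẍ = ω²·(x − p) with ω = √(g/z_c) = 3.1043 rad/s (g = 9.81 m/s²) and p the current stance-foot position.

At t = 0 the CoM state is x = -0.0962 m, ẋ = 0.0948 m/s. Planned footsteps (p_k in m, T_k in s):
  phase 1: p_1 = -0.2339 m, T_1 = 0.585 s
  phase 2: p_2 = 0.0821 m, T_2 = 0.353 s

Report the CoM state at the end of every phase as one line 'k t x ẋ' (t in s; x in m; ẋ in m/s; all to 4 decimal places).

phase 1: p=-0.2339, T=0.585, ωT=1.816015, cosh=3.154994, sinh=2.992321; start (x,ẋ)=(-0.096200, 0.094800) → end (x,ẋ)=(0.291923, 1.578197)
phase 2: p=0.0821, T=0.353, ωT=1.095818, cosh=1.662947, sinh=1.328681; start (x,ẋ)=(0.291923, 1.578197) → end (x,ẋ)=(1.106514, 3.489901)

1 0.5850 0.2919 1.5782
2 0.9380 1.1065 3.4899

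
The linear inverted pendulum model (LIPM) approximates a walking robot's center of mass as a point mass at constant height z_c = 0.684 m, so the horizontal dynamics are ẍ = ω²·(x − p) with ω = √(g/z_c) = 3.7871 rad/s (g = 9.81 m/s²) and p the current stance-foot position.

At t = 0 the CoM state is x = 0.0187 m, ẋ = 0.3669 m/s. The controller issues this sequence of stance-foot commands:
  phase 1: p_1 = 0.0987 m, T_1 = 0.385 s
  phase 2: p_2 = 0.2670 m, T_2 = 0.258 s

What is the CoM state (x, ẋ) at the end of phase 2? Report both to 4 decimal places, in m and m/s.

phase 1: p=0.0987, T=0.385, ωT=1.458033, cosh=2.265097, sinh=2.032403; start (x,ẋ)=(0.018700, 0.366900) → end (x,ẋ)=(0.114395, 0.215311)
phase 2: p=0.2670, T=0.258, ωT=0.977072, cosh=1.516539, sinh=1.140127; start (x,ẋ)=(0.114395, 0.215311) → end (x,ẋ)=(0.100388, -0.332389)

x = 0.1004, ẋ = -0.3324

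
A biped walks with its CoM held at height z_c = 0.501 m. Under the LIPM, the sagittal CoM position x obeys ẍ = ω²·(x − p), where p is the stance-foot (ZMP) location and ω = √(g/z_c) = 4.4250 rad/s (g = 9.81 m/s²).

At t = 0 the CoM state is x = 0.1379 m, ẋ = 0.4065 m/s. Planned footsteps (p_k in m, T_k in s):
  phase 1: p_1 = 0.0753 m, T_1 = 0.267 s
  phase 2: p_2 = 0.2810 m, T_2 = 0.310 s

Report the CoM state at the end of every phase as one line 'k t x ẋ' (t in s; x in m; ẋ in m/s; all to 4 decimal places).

phase 1: p=0.0753, T=0.267, ωT=1.181475, cosh=1.783002, sinh=1.476176; start (x,ẋ)=(0.137900, 0.406500) → end (x,ẋ)=(0.322524, 1.133698)
phase 2: p=0.2810, T=0.310, ωT=1.371750, cosh=2.097953, sinh=1.844290; start (x,ẋ)=(0.322524, 1.133698) → end (x,ẋ)=(0.840628, 2.717323)

1 0.2670 0.3225 1.1337
2 0.5770 0.8406 2.7173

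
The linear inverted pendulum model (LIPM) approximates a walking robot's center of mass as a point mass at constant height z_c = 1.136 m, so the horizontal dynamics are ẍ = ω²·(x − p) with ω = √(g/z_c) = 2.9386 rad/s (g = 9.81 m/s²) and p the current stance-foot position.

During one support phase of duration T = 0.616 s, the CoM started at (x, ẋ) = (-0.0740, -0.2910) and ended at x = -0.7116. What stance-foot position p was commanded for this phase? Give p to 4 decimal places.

ωT = 2.9386·0.616 = 1.810178; cosh(ωT) = 3.137579, sinh(ωT) = 2.973954
x(T) = p + (x₀−p)·cosh(ωT) + (ẋ₀/ω)·sinh(ωT) ⇒ p·(1 − cosh) = x(T) − x₀·cosh − (ẋ₀/ω)·sinh
numerator   = -0.7116 − (-0.0740)·3.137579 − (-0.2910/2.9386)·2.973954 = -0.184918
denominator = 1 − 3.137579 = -2.137579
p = -0.184918 / -2.137579 = 0.0865

p = 0.0865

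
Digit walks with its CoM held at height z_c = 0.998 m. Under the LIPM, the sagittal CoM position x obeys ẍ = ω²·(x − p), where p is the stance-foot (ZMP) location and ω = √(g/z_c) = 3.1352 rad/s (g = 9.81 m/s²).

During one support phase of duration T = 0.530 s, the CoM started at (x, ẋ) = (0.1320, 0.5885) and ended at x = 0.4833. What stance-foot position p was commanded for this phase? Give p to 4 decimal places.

p = 0.2045

ωT = 3.1352·0.530 = 1.661656; cosh(ωT) = 2.728926, sinh(ωT) = 2.539102
x(T) = p + (x₀−p)·cosh(ωT) + (ẋ₀/ω)·sinh(ωT) ⇒ p·(1 − cosh) = x(T) − x₀·cosh − (ẋ₀/ω)·sinh
numerator   = 0.4833 − (0.1320)·2.728926 − (0.5885/3.1352)·2.539102 = -0.353526
denominator = 1 − 2.728926 = -1.728926
p = -0.353526 / -1.728926 = 0.2045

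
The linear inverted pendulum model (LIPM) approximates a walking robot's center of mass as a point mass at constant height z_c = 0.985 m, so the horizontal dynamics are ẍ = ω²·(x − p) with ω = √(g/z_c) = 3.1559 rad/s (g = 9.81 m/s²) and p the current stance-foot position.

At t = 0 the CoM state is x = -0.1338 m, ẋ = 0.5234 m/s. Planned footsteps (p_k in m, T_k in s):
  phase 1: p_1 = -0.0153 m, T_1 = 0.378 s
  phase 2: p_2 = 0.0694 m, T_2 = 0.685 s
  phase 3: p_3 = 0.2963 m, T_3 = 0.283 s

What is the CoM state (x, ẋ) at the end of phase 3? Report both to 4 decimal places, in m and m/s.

phase 1: p=-0.0153, T=0.378, ωT=1.192930, cosh=1.800029, sinh=1.496698; start (x,ẋ)=(-0.133800, 0.523400) → end (x,ẋ)=(0.019621, 0.382409)
phase 2: p=0.0694, T=0.685, ωT=2.161792, cosh=4.400902, sinh=4.285784; start (x,ẋ)=(0.019621, 0.382409) → end (x,ẋ)=(0.369648, 1.009659)
phase 3: p=0.2963, T=0.283, ωT=0.893120, cosh=1.426058, sinh=1.016681; start (x,ẋ)=(0.369648, 1.009659) → end (x,ẋ)=(0.726162, 1.675171)

x = 0.7262, ẋ = 1.6752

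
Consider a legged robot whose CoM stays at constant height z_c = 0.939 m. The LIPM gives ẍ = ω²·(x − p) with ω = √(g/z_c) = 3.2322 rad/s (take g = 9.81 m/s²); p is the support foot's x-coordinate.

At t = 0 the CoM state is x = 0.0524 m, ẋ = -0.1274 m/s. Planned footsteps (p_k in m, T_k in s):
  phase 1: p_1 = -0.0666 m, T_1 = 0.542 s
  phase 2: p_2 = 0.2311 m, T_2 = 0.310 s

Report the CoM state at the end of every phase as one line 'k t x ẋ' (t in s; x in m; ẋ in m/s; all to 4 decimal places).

phase 1: p=-0.0666, T=0.542, ωT=1.751852, cosh=2.969362, sinh=2.795910; start (x,ẋ)=(0.052400, -0.127400) → end (x,ẋ)=(0.176551, 0.697099)
phase 2: p=0.2311, T=0.310, ωT=1.001982, cosh=1.545413, sinh=1.178262; start (x,ẋ)=(0.176551, 0.697099) → end (x,ẋ)=(0.400919, 0.869562)

1 0.5420 0.1766 0.6971
2 0.8520 0.4009 0.8696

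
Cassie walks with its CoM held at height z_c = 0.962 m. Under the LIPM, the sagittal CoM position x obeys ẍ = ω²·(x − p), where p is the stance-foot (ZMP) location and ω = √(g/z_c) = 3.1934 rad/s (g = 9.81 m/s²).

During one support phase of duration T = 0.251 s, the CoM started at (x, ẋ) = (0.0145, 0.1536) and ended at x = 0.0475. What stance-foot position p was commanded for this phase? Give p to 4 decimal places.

ωT = 3.1934·0.251 = 0.801543; cosh(ωT) = 1.338807, sinh(ωT) = 0.890171
x(T) = p + (x₀−p)·cosh(ωT) + (ẋ₀/ω)·sinh(ωT) ⇒ p·(1 − cosh) = x(T) − x₀·cosh − (ẋ₀/ω)·sinh
numerator   = 0.0475 − (0.0145)·1.338807 − (0.1536/3.1934)·0.890171 = -0.014729
denominator = 1 − 1.338807 = -0.338807
p = -0.014729 / -0.338807 = 0.0435

p = 0.0435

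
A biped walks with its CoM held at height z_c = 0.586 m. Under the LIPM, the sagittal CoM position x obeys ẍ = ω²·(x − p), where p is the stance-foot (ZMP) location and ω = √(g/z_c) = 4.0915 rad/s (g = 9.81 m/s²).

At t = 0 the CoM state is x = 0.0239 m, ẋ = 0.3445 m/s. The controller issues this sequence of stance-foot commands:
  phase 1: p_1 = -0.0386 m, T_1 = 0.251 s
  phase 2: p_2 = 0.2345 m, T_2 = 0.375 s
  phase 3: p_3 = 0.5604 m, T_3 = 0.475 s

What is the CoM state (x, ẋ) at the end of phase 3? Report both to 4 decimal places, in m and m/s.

x = 1.6064, ẋ = 4.5063

phase 1: p=-0.0386, T=0.251, ωT=1.026966, cosh=1.575337, sinh=1.217245; start (x,ẋ)=(0.023900, 0.344500) → end (x,ẋ)=(0.162349, 0.853976)
phase 2: p=0.2345, T=0.375, ωT=1.534312, cosh=2.426870, sinh=2.211266; start (x,ẋ)=(0.162349, 0.853976) → end (x,ẋ)=(0.520934, 1.419712)
phase 3: p=0.5604, T=0.475, ωT=1.943462, cosh=3.563047, sinh=3.419840; start (x,ẋ)=(0.520934, 1.419712) → end (x,ẋ)=(1.606433, 4.506282)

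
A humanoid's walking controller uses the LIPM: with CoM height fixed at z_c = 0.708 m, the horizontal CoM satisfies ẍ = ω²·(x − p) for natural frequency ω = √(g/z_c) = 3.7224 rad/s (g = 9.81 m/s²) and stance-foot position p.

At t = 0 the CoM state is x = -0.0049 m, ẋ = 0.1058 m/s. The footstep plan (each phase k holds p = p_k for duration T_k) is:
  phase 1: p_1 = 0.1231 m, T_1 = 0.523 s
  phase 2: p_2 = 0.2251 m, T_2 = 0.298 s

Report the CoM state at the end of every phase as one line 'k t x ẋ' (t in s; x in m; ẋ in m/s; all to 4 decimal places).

1 0.5230 -0.2369 -1.2570
2 0.8210 -1.0078 -4.4366

phase 1: p=0.1231, T=0.523, ωT=1.946815, cosh=3.574533, sinh=3.431805; start (x,ẋ)=(-0.004900, 0.105800) → end (x,ẋ)=(-0.236900, -1.256957)
phase 2: p=0.2251, T=0.298, ωT=1.109275, cosh=1.680979, sinh=1.351181; start (x,ẋ)=(-0.236900, -1.256957) → end (x,ẋ)=(-1.007770, -4.436608)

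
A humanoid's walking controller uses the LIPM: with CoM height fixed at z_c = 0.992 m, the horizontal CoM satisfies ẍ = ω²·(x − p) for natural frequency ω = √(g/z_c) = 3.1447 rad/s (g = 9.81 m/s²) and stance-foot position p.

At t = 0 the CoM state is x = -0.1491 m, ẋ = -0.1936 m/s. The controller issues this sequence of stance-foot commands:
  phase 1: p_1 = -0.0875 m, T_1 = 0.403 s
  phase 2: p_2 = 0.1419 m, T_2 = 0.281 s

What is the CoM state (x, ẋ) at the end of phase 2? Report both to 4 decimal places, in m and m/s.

phase 1: p=-0.0875, T=0.403, ωT=1.267314, cosh=1.916444, sinh=1.634857; start (x,ẋ)=(-0.149100, -0.193600) → end (x,ẋ)=(-0.306201, -0.687718)
phase 2: p=0.1419, T=0.281, ωT=0.883661, cosh=1.416504, sinh=1.003237; start (x,ẋ)=(-0.306201, -0.687718) → end (x,ẋ)=(-0.712236, -2.387860)

x = -0.7122, ẋ = -2.3879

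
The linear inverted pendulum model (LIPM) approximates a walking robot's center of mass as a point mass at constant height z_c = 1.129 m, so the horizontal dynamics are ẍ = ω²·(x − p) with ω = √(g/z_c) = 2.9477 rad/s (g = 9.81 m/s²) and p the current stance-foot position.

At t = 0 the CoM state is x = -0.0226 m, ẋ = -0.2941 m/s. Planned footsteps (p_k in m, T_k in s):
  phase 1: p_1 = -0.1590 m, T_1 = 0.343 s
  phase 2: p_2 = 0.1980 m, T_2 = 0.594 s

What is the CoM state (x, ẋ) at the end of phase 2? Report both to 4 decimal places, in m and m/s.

x = -0.5638, ẋ = -2.1067

phase 1: p=-0.1590, T=0.343, ωT=1.011061, cosh=1.556174, sinh=1.192342; start (x,ẋ)=(-0.022600, -0.294100) → end (x,ẋ)=(-0.065701, 0.021729)
phase 2: p=0.1980, T=0.594, ωT=1.750934, cosh=2.966795, sinh=2.793184; start (x,ẋ)=(-0.065701, 0.021729) → end (x,ẋ)=(-0.563756, -2.106706)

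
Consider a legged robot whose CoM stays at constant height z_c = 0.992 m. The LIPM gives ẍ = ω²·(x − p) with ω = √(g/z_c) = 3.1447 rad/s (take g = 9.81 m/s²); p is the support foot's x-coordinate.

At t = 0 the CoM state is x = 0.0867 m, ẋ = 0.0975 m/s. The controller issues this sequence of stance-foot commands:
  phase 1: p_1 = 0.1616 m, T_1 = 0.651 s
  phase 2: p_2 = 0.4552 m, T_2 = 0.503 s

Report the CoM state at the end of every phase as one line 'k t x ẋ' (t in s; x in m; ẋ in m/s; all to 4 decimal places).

1 0.6510 -0.0152 -0.5131
2 1.1540 -1.1172 -4.7462

phase 1: p=0.1616, T=0.651, ωT=2.047200, cosh=3.937637, sinh=3.808542; start (x,ẋ)=(0.086700, 0.097500) → end (x,ẋ)=(-0.015247, -0.513137)
phase 2: p=0.4552, T=0.503, ωT=1.581784, cosh=2.534617, sinh=2.329009; start (x,ẋ)=(-0.015247, -0.513137) → end (x,ẋ)=(-1.117239, -4.746174)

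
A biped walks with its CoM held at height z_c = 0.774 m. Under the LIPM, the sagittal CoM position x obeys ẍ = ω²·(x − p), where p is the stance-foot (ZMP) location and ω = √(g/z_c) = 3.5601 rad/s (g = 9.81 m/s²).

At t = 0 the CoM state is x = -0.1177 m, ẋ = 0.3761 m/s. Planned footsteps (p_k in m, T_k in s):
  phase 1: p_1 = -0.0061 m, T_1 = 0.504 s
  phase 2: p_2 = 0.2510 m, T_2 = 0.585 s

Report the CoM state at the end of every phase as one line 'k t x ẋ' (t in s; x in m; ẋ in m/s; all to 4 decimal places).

1 0.5040 -0.0421 0.0005
2 1.0890 -0.9428 -4.1199

phase 1: p=-0.0061, T=0.504, ωT=1.794290, cosh=3.090725, sinh=2.924480; start (x,ẋ)=(-0.117700, 0.376100) → end (x,ẋ)=(-0.042074, 0.000505)
phase 2: p=0.2510, T=0.585, ωT=2.082658, cosh=4.075188, sinh=3.950589; start (x,ẋ)=(-0.042074, 0.000505) → end (x,ẋ)=(-0.942770, -4.119877)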